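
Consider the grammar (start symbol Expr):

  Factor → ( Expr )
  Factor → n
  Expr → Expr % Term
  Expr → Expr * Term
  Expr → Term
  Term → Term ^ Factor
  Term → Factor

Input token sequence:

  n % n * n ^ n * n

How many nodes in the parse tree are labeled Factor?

5

[Expr [Expr [Expr [Expr [Term [Factor n]]] % [Term [Factor n]]] * [Term [Term [Factor n]] ^ [Factor n]]] * [Term [Factor n]]]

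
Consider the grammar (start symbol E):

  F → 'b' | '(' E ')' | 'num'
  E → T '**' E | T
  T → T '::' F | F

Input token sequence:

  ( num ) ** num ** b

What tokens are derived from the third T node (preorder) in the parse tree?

num

[E [T [F ( [E [T [F num]]] )]] ** [E [T [F num]] ** [E [T [F b]]]]]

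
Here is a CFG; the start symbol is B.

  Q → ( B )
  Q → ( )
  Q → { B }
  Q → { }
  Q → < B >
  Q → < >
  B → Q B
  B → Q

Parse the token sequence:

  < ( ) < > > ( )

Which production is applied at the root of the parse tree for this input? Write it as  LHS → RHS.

B → Q B

[B [Q < [B [Q ( )] [B [Q < >]]] >] [B [Q ( )]]]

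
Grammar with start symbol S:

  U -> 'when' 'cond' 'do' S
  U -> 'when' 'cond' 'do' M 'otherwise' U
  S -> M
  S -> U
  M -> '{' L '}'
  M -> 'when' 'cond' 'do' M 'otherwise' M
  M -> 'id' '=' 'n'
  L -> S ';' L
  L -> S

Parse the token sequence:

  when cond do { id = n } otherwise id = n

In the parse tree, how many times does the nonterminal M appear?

4

[S [M when cond do [M { [L [S [M id = n]]] }] otherwise [M id = n]]]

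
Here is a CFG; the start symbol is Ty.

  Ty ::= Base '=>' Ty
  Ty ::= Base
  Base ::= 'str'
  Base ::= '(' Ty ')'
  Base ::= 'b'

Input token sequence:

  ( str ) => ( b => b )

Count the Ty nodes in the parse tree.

[Ty [Base ( [Ty [Base str]] )] => [Ty [Base ( [Ty [Base b] => [Ty [Base b]]] )]]]

5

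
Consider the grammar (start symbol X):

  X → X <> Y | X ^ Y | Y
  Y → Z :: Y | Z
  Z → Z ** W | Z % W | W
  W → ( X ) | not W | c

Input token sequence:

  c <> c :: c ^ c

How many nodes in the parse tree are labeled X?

[X [X [X [Y [Z [W c]]]] <> [Y [Z [W c]] :: [Y [Z [W c]]]]] ^ [Y [Z [W c]]]]

3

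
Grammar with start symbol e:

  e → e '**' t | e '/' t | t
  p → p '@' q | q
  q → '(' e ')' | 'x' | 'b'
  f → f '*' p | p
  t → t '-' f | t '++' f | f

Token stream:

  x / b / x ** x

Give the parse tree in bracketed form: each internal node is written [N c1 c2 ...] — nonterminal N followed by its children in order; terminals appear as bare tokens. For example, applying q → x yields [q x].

[e [e [e [e [t [f [p [q x]]]]] / [t [f [p [q b]]]]] / [t [f [p [q x]]]]] ** [t [f [p [q x]]]]]

e
e ** t
e / t ** t
e / t / t ** t
t / t / t ** t
f / t / t ** t
p / t / t ** t
q / t / t ** t
x / t / t ** t
x / f / t ** t
x / p / t ** t
x / q / t ** t
x / b / t ** t
x / b / f ** t
x / b / p ** t
x / b / q ** t
x / b / x ** t
x / b / x ** f
x / b / x ** p
x / b / x ** q
x / b / x ** x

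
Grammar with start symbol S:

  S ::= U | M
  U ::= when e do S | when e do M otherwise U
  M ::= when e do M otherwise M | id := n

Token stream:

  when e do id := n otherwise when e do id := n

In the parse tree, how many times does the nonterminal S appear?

[S [U when e do [M id := n] otherwise [U when e do [S [M id := n]]]]]

2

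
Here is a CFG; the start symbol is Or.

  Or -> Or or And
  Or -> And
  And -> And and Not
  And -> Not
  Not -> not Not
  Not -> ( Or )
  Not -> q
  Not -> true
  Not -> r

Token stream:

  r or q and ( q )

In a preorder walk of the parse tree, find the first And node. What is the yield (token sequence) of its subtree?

[Or [Or [And [Not r]]] or [And [And [Not q]] and [Not ( [Or [And [Not q]]] )]]]

r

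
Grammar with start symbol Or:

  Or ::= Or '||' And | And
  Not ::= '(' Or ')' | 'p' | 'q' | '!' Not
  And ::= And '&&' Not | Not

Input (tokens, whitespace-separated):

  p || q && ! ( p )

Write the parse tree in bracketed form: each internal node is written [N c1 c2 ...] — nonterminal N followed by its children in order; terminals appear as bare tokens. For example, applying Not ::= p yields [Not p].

[Or [Or [And [Not p]]] || [And [And [Not q]] && [Not ! [Not ( [Or [And [Not p]]] )]]]]

Or
Or || And
And || And
Not || And
p || And
p || And && Not
p || Not && Not
p || q && Not
p || q && ! Not
p || q && ! ( Or )
p || q && ! ( And )
p || q && ! ( Not )
p || q && ! ( p )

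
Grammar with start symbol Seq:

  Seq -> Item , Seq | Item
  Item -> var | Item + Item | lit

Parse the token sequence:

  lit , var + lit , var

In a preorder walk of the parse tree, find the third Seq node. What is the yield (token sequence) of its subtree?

var

[Seq [Item lit] , [Seq [Item [Item var] + [Item lit]] , [Seq [Item var]]]]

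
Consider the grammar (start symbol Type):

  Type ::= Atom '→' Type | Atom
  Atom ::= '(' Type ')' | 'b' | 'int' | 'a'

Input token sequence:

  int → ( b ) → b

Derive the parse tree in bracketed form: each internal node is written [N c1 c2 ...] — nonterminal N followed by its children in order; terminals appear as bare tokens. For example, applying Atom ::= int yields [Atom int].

[Type [Atom int] → [Type [Atom ( [Type [Atom b]] )] → [Type [Atom b]]]]

Type
Atom → Type
int → Type
int → Atom → Type
int → ( Type ) → Type
int → ( Atom ) → Type
int → ( b ) → Type
int → ( b ) → Atom
int → ( b ) → b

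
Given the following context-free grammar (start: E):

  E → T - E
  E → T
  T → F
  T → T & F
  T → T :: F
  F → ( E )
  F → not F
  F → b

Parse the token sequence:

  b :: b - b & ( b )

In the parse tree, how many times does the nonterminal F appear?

[E [T [T [F b]] :: [F b]] - [E [T [T [F b]] & [F ( [E [T [F b]]] )]]]]

5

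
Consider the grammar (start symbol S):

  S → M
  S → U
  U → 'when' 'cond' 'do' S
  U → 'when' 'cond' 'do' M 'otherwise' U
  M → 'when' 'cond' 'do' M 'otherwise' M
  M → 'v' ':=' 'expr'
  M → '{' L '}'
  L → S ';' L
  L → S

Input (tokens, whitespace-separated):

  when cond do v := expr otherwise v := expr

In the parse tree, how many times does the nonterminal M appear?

[S [M when cond do [M v := expr] otherwise [M v := expr]]]

3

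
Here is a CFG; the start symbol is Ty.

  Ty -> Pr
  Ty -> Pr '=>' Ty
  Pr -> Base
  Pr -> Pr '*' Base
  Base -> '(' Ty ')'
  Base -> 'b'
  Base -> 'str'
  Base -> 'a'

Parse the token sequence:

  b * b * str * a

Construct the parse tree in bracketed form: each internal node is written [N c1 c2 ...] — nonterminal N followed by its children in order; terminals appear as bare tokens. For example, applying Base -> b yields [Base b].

Ty
Pr
Pr * Base
Pr * Base * Base
Pr * Base * Base * Base
Base * Base * Base * Base
b * Base * Base * Base
b * b * Base * Base
b * b * str * Base
b * b * str * a

[Ty [Pr [Pr [Pr [Pr [Base b]] * [Base b]] * [Base str]] * [Base a]]]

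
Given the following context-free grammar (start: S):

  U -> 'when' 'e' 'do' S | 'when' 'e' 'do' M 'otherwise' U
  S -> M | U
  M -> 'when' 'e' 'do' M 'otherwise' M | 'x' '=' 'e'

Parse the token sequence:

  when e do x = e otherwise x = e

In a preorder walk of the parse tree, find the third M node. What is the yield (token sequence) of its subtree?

x = e

[S [M when e do [M x = e] otherwise [M x = e]]]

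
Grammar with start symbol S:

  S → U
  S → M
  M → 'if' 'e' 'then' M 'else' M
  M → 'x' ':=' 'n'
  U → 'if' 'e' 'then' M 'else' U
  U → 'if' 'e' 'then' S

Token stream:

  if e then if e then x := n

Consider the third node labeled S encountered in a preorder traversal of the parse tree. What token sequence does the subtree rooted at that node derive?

x := n

[S [U if e then [S [U if e then [S [M x := n]]]]]]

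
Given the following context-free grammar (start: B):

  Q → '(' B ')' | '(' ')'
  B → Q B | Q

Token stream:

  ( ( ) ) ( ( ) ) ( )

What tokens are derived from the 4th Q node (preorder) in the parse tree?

[B [Q ( [B [Q ( )]] )] [B [Q ( [B [Q ( )]] )] [B [Q ( )]]]]

( )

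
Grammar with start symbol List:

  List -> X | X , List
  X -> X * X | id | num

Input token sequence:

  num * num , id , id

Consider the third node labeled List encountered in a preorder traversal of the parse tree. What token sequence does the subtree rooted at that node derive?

id

[List [X [X num] * [X num]] , [List [X id] , [List [X id]]]]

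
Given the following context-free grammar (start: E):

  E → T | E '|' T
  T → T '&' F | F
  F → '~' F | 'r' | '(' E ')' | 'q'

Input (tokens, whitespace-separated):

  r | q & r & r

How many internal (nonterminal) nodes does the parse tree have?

[E [E [T [F r]]] | [T [T [T [F q]] & [F r]] & [F r]]]

10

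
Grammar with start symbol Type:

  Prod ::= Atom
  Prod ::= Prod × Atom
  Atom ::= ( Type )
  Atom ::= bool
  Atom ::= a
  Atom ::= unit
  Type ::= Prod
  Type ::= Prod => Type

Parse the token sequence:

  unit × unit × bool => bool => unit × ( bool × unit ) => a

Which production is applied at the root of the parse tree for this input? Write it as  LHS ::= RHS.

[Type [Prod [Prod [Prod [Atom unit]] × [Atom unit]] × [Atom bool]] => [Type [Prod [Atom bool]] => [Type [Prod [Prod [Atom unit]] × [Atom ( [Type [Prod [Prod [Atom bool]] × [Atom unit]]] )]] => [Type [Prod [Atom a]]]]]]

Type ::= Prod => Type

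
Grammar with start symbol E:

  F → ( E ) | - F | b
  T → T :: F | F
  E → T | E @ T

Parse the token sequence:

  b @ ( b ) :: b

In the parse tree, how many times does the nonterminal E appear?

[E [E [T [F b]]] @ [T [T [F ( [E [T [F b]]] )]] :: [F b]]]

3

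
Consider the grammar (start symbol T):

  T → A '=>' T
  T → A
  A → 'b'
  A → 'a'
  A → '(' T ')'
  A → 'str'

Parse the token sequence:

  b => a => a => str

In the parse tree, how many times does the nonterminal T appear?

4

[T [A b] => [T [A a] => [T [A a] => [T [A str]]]]]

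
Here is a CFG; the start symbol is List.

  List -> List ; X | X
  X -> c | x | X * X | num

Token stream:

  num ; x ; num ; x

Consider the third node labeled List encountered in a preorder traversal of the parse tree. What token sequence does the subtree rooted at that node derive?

num ; x

[List [List [List [List [X num]] ; [X x]] ; [X num]] ; [X x]]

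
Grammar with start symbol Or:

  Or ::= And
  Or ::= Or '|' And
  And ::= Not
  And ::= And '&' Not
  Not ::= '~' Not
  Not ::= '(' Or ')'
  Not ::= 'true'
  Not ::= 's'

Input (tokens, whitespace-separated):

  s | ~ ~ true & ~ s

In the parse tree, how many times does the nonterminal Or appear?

2

[Or [Or [And [Not s]]] | [And [And [Not ~ [Not ~ [Not true]]]] & [Not ~ [Not s]]]]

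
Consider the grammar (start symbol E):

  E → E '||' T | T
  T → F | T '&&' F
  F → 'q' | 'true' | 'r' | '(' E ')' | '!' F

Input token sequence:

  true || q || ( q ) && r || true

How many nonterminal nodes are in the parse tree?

17

[E [E [E [E [T [F true]]] || [T [F q]]] || [T [T [F ( [E [T [F q]]] )]] && [F r]]] || [T [F true]]]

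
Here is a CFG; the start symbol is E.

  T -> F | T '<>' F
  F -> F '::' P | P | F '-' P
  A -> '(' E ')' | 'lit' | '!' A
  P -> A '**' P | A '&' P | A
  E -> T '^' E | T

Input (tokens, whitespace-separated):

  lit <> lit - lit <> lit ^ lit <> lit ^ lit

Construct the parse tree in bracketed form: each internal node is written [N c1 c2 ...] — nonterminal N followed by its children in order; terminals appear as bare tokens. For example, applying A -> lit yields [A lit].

[E [T [T [T [F [P [A lit]]]] <> [F [F [P [A lit]]] - [P [A lit]]]] <> [F [P [A lit]]]] ^ [E [T [T [F [P [A lit]]]] <> [F [P [A lit]]]] ^ [E [T [F [P [A lit]]]]]]]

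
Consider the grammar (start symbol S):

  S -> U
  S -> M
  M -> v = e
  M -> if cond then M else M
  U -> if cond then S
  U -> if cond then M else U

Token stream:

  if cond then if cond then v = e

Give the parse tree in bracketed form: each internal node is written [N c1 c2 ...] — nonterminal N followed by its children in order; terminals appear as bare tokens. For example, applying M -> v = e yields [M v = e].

[S [U if cond then [S [U if cond then [S [M v = e]]]]]]

S
U
if cond then S
if cond then U
if cond then if cond then S
if cond then if cond then M
if cond then if cond then v = e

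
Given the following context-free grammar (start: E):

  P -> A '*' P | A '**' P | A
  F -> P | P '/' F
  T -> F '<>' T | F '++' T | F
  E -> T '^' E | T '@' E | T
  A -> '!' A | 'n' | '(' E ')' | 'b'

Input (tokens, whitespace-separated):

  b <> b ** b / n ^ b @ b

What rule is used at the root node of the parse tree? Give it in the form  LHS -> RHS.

[E [T [F [P [A b]]] <> [T [F [P [A b] ** [P [A b]]] / [F [P [A n]]]]]] ^ [E [T [F [P [A b]]]] @ [E [T [F [P [A b]]]]]]]

E -> T '^' E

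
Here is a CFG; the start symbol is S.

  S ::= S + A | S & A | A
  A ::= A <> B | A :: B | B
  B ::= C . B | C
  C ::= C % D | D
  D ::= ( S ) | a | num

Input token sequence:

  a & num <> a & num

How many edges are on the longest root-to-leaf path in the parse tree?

[S [S [S [A [B [C [D a]]]]] & [A [A [B [C [D num]]]] <> [B [C [D a]]]]] & [A [B [C [D num]]]]]

7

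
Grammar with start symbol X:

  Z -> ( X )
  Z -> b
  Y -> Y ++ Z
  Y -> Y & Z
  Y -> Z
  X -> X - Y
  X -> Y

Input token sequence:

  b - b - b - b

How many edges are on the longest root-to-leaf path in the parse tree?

[X [X [X [X [Y [Z b]]] - [Y [Z b]]] - [Y [Z b]]] - [Y [Z b]]]

6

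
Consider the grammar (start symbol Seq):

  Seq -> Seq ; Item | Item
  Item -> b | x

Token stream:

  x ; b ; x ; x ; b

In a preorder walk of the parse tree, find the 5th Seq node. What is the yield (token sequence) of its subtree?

[Seq [Seq [Seq [Seq [Seq [Item x]] ; [Item b]] ; [Item x]] ; [Item x]] ; [Item b]]

x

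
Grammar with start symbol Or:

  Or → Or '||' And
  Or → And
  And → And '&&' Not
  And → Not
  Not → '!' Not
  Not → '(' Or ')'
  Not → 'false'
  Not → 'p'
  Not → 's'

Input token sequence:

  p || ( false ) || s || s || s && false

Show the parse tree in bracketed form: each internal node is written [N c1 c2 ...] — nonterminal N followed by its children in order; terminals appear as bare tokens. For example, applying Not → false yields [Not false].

[Or [Or [Or [Or [Or [And [Not p]]] || [And [Not ( [Or [And [Not false]]] )]]] || [And [Not s]]] || [And [Not s]]] || [And [And [Not s]] && [Not false]]]

Or
Or || And
Or || And || And
Or || And || And || And
Or || And || And || And || And
And || And || And || And || And
Not || And || And || And || And
p || And || And || And || And
p || Not || And || And || And
p || ( Or ) || And || And || And
p || ( And ) || And || And || And
p || ( Not ) || And || And || And
p || ( false ) || And || And || And
p || ( false ) || Not || And || And
p || ( false ) || s || And || And
p || ( false ) || s || Not || And
p || ( false ) || s || s || And
p || ( false ) || s || s || And && Not
p || ( false ) || s || s || Not && Not
p || ( false ) || s || s || s && Not
p || ( false ) || s || s || s && false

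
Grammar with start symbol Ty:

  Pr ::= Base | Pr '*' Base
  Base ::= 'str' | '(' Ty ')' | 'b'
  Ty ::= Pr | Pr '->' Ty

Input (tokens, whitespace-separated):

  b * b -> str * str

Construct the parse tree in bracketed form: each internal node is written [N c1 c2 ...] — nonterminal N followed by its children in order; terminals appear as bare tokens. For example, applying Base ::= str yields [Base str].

Ty
Pr -> Ty
Pr * Base -> Ty
Base * Base -> Ty
b * Base -> Ty
b * b -> Ty
b * b -> Pr
b * b -> Pr * Base
b * b -> Base * Base
b * b -> str * Base
b * b -> str * str

[Ty [Pr [Pr [Base b]] * [Base b]] -> [Ty [Pr [Pr [Base str]] * [Base str]]]]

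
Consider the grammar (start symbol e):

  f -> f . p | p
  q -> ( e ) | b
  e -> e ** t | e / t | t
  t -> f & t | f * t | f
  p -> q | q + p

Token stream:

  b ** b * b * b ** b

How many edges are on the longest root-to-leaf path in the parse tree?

8

[e [e [e [t [f [p [q b]]]]] ** [t [f [p [q b]]] * [t [f [p [q b]]] * [t [f [p [q b]]]]]]] ** [t [f [p [q b]]]]]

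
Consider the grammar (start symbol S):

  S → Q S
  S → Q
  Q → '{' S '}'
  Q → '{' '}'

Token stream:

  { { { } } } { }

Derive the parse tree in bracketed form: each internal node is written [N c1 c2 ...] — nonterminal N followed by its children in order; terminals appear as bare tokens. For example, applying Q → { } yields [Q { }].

[S [Q { [S [Q { [S [Q { }]] }]] }] [S [Q { }]]]

S
Q S
{ S } S
{ Q } S
{ { S } } S
{ { Q } } S
{ { { } } } S
{ { { } } } Q
{ { { } } } { }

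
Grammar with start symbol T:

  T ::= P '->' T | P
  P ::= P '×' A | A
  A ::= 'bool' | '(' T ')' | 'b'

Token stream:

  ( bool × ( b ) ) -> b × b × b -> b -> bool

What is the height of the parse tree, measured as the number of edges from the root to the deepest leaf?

9

[T [P [A ( [T [P [P [A bool]] × [A ( [T [P [A b]]] )]]] )]] -> [T [P [P [P [A b]] × [A b]] × [A b]] -> [T [P [A b]] -> [T [P [A bool]]]]]]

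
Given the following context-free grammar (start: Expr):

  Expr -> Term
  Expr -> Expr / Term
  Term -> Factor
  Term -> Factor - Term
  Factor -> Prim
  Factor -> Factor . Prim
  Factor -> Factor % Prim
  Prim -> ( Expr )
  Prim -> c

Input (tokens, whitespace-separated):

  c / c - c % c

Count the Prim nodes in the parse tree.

4

[Expr [Expr [Term [Factor [Prim c]]]] / [Term [Factor [Prim c]] - [Term [Factor [Factor [Prim c]] % [Prim c]]]]]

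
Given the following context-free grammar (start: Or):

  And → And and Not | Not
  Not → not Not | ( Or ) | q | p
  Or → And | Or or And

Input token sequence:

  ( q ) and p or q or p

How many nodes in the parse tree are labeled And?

[Or [Or [Or [And [And [Not ( [Or [And [Not q]]] )]] and [Not p]]] or [And [Not q]]] or [And [Not p]]]

5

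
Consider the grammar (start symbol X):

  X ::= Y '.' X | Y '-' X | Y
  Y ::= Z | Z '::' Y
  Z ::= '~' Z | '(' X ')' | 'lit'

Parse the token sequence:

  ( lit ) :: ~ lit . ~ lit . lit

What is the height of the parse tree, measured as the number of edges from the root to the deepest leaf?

[X [Y [Z ( [X [Y [Z lit]]] )] :: [Y [Z ~ [Z lit]]]] . [X [Y [Z ~ [Z lit]]] . [X [Y [Z lit]]]]]

6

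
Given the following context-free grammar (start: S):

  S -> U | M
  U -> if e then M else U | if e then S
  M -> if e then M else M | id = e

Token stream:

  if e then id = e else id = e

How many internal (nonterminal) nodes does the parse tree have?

4

[S [M if e then [M id = e] else [M id = e]]]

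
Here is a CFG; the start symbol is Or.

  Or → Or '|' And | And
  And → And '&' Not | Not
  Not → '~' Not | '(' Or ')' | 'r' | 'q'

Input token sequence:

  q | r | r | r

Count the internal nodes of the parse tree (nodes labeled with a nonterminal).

12

[Or [Or [Or [Or [And [Not q]]] | [And [Not r]]] | [And [Not r]]] | [And [Not r]]]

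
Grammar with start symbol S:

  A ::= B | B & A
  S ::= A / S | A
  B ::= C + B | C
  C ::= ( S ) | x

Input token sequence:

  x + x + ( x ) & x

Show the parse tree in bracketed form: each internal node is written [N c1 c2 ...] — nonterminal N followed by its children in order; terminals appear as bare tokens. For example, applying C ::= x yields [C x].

S
A
B & A
C + B & A
x + B & A
x + C + B & A
x + x + B & A
x + x + C & A
x + x + ( S ) & A
x + x + ( A ) & A
x + x + ( B ) & A
x + x + ( C ) & A
x + x + ( x ) & A
x + x + ( x ) & B
x + x + ( x ) & C
x + x + ( x ) & x

[S [A [B [C x] + [B [C x] + [B [C ( [S [A [B [C x]]]] )]]]] & [A [B [C x]]]]]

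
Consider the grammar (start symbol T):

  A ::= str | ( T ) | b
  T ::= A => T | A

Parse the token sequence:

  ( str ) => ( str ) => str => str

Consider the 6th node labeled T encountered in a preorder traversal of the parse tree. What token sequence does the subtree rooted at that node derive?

[T [A ( [T [A str]] )] => [T [A ( [T [A str]] )] => [T [A str] => [T [A str]]]]]

str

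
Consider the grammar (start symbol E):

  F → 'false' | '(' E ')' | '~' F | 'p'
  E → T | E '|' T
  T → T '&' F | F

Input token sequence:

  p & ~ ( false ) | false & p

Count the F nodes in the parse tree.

6

[E [E [T [T [F p]] & [F ~ [F ( [E [T [F false]]] )]]]] | [T [T [F false]] & [F p]]]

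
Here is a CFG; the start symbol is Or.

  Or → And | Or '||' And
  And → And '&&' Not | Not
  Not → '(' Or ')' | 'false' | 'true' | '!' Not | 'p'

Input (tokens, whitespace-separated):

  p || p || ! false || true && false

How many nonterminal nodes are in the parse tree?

[Or [Or [Or [Or [And [Not p]]] || [And [Not p]]] || [And [Not ! [Not false]]]] || [And [And [Not true]] && [Not false]]]

15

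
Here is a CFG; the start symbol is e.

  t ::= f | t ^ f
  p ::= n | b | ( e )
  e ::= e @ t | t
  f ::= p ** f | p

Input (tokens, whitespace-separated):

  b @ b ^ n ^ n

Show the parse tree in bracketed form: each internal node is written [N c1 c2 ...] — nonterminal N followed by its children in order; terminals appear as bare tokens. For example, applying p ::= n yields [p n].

[e [e [t [f [p b]]]] @ [t [t [t [f [p b]]] ^ [f [p n]]] ^ [f [p n]]]]

e
e @ t
t @ t
f @ t
p @ t
b @ t
b @ t ^ f
b @ t ^ f ^ f
b @ f ^ f ^ f
b @ p ^ f ^ f
b @ b ^ f ^ f
b @ b ^ p ^ f
b @ b ^ n ^ f
b @ b ^ n ^ p
b @ b ^ n ^ n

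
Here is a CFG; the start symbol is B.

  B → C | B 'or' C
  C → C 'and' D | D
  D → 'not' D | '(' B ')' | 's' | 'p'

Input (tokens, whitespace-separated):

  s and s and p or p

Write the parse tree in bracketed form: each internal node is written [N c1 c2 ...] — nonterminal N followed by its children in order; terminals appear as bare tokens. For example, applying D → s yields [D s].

B
B or C
C or C
C and D or C
C and D and D or C
D and D and D or C
s and D and D or C
s and s and D or C
s and s and p or C
s and s and p or D
s and s and p or p

[B [B [C [C [C [D s]] and [D s]] and [D p]]] or [C [D p]]]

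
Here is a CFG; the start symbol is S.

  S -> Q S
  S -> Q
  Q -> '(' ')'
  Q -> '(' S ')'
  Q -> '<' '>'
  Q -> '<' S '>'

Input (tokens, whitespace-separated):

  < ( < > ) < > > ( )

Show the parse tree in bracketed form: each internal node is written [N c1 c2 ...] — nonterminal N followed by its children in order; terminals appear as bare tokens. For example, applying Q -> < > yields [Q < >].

S
Q S
< S > S
< Q S > S
< ( S ) S > S
< ( Q ) S > S
< ( < > ) S > S
< ( < > ) Q > S
< ( < > ) < > > S
< ( < > ) < > > Q
< ( < > ) < > > ( )

[S [Q < [S [Q ( [S [Q < >]] )] [S [Q < >]]] >] [S [Q ( )]]]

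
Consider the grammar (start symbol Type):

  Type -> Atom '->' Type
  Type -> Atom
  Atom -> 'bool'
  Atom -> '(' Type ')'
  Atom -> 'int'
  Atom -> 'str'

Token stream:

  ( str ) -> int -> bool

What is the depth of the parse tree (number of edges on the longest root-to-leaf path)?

[Type [Atom ( [Type [Atom str]] )] -> [Type [Atom int] -> [Type [Atom bool]]]]

4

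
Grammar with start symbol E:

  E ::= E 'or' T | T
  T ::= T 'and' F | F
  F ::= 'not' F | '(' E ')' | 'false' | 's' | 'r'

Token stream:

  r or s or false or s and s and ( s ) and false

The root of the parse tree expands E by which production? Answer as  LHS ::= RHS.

[E [E [E [E [T [F r]]] or [T [F s]]] or [T [F false]]] or [T [T [T [T [F s]] and [F s]] and [F ( [E [T [F s]]] )]] and [F false]]]

E ::= E 'or' T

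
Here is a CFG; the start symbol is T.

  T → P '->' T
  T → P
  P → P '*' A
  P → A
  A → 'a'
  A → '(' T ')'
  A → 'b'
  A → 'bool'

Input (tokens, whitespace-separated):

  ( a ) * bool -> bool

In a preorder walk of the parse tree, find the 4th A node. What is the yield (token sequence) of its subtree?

[T [P [P [A ( [T [P [A a]]] )]] * [A bool]] -> [T [P [A bool]]]]

bool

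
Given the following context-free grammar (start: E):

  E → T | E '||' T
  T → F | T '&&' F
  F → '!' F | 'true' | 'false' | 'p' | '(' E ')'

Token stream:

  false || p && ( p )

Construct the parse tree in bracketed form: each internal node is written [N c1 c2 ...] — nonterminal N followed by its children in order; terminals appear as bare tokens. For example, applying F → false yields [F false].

[E [E [T [F false]]] || [T [T [F p]] && [F ( [E [T [F p]]] )]]]

E
E || T
T || T
F || T
false || T
false || T && F
false || F && F
false || p && F
false || p && ( E )
false || p && ( T )
false || p && ( F )
false || p && ( p )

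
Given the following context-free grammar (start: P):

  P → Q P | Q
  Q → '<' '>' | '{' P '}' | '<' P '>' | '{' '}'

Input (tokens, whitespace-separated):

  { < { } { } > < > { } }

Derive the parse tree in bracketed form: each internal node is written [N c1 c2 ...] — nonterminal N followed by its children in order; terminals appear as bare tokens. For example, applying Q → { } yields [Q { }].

[P [Q { [P [Q < [P [Q { }] [P [Q { }]]] >] [P [Q < >] [P [Q { }]]]] }]]

P
Q
{ P }
{ Q P }
{ < P > P }
{ < Q P > P }
{ < { } P > P }
{ < { } Q > P }
{ < { } { } > P }
{ < { } { } > Q P }
{ < { } { } > < > P }
{ < { } { } > < > Q }
{ < { } { } > < > { } }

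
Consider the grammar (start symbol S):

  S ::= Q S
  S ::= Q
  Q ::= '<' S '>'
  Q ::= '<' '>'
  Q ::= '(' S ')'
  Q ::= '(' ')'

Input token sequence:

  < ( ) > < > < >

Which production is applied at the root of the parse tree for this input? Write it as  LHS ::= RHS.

S ::= Q S

[S [Q < [S [Q ( )]] >] [S [Q < >] [S [Q < >]]]]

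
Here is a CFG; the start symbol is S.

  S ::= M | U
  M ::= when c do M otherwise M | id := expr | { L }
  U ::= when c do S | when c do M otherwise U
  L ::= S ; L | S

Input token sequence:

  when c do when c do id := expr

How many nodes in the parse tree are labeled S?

[S [U when c do [S [U when c do [S [M id := expr]]]]]]

3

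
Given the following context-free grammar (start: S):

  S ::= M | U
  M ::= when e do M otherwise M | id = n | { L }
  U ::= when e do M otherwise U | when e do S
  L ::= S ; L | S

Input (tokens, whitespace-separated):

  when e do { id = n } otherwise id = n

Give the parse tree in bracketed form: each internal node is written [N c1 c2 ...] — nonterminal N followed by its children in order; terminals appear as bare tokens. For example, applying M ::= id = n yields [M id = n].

S
M
when e do M otherwise M
when e do { L } otherwise M
when e do { S } otherwise M
when e do { M } otherwise M
when e do { id = n } otherwise M
when e do { id = n } otherwise id = n

[S [M when e do [M { [L [S [M id = n]]] }] otherwise [M id = n]]]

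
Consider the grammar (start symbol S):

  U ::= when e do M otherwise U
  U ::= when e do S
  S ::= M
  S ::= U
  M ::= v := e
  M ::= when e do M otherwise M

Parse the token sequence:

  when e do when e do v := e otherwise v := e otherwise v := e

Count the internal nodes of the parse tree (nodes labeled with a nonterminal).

6

[S [M when e do [M when e do [M v := e] otherwise [M v := e]] otherwise [M v := e]]]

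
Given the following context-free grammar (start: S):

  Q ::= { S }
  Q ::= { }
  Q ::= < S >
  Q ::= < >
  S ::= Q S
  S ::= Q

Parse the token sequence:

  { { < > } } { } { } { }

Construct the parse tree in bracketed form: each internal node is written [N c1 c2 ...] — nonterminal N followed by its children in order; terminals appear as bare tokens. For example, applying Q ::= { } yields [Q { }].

S
Q S
{ S } S
{ Q } S
{ { S } } S
{ { Q } } S
{ { < > } } S
{ { < > } } Q S
{ { < > } } { } S
{ { < > } } { } Q S
{ { < > } } { } { } S
{ { < > } } { } { } Q
{ { < > } } { } { } { }

[S [Q { [S [Q { [S [Q < >]] }]] }] [S [Q { }] [S [Q { }] [S [Q { }]]]]]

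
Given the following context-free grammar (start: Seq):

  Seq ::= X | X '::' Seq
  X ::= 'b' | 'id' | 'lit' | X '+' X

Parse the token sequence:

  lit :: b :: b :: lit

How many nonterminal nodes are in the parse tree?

8

[Seq [X lit] :: [Seq [X b] :: [Seq [X b] :: [Seq [X lit]]]]]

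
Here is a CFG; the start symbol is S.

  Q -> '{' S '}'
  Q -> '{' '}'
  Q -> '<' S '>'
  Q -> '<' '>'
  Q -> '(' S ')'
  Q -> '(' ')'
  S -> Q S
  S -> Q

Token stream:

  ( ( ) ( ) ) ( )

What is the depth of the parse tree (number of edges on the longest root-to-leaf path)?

[S [Q ( [S [Q ( )] [S [Q ( )]]] )] [S [Q ( )]]]

5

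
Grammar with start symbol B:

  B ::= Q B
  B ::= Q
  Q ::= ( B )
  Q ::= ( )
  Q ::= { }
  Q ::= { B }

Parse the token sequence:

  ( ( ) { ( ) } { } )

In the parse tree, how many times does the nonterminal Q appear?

[B [Q ( [B [Q ( )] [B [Q { [B [Q ( )]] }] [B [Q { }]]]] )]]

5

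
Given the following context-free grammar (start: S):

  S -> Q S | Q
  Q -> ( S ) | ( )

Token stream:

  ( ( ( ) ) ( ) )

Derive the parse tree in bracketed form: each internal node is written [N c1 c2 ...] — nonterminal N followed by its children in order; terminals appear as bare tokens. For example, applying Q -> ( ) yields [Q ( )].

S
Q
( S )
( Q S )
( ( S ) S )
( ( Q ) S )
( ( ( ) ) S )
( ( ( ) ) Q )
( ( ( ) ) ( ) )

[S [Q ( [S [Q ( [S [Q ( )]] )] [S [Q ( )]]] )]]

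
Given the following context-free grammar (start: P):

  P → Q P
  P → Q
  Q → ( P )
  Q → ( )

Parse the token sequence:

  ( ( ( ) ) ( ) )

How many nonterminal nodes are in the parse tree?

8

[P [Q ( [P [Q ( [P [Q ( )]] )] [P [Q ( )]]] )]]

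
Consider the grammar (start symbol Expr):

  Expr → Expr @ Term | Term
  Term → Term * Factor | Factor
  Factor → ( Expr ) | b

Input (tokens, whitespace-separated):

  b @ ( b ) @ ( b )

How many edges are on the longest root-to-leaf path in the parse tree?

7

[Expr [Expr [Expr [Term [Factor b]]] @ [Term [Factor ( [Expr [Term [Factor b]]] )]]] @ [Term [Factor ( [Expr [Term [Factor b]]] )]]]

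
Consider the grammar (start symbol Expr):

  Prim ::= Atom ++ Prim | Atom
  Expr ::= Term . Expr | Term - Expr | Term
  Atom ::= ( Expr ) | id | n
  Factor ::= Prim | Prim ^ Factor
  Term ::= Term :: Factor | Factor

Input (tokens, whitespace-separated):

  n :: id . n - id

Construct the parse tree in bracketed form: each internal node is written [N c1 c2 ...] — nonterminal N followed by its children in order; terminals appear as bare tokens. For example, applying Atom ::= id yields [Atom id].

[Expr [Term [Term [Factor [Prim [Atom n]]]] :: [Factor [Prim [Atom id]]]] . [Expr [Term [Factor [Prim [Atom n]]]] - [Expr [Term [Factor [Prim [Atom id]]]]]]]

Expr
Term . Expr
Term :: Factor . Expr
Factor :: Factor . Expr
Prim :: Factor . Expr
Atom :: Factor . Expr
n :: Factor . Expr
n :: Prim . Expr
n :: Atom . Expr
n :: id . Expr
n :: id . Term - Expr
n :: id . Factor - Expr
n :: id . Prim - Expr
n :: id . Atom - Expr
n :: id . n - Expr
n :: id . n - Term
n :: id . n - Factor
n :: id . n - Prim
n :: id . n - Atom
n :: id . n - id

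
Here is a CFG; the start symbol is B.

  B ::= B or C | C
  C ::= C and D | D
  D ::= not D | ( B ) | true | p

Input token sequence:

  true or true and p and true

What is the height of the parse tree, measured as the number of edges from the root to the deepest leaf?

[B [B [C [D true]]] or [C [C [C [D true]] and [D p]] and [D true]]]

5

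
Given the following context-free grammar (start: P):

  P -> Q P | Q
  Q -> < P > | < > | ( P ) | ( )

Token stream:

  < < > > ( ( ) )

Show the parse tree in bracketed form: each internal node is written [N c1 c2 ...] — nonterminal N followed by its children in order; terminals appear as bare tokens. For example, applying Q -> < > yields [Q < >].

P
Q P
< P > P
< Q > P
< < > > P
< < > > Q
< < > > ( P )
< < > > ( Q )
< < > > ( ( ) )

[P [Q < [P [Q < >]] >] [P [Q ( [P [Q ( )]] )]]]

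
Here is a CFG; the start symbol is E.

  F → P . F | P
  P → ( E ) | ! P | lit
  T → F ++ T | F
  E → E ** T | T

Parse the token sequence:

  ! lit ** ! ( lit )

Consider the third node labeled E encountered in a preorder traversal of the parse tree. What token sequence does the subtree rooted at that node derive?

[E [E [T [F [P ! [P lit]]]]] ** [T [F [P ! [P ( [E [T [F [P lit]]]] )]]]]]

lit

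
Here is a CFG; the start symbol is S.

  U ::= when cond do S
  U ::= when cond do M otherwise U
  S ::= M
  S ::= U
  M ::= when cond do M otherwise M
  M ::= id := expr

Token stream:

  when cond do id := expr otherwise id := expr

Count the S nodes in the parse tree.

[S [M when cond do [M id := expr] otherwise [M id := expr]]]

1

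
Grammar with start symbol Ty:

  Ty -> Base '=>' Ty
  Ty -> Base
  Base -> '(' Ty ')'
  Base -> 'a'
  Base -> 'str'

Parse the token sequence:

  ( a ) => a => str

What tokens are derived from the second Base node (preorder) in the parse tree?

[Ty [Base ( [Ty [Base a]] )] => [Ty [Base a] => [Ty [Base str]]]]

a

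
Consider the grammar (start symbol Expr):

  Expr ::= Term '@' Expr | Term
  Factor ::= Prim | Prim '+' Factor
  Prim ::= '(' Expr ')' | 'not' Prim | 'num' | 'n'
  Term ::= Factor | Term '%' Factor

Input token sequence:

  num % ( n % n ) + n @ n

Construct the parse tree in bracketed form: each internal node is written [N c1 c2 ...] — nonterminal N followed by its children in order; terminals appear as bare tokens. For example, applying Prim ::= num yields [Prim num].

[Expr [Term [Term [Factor [Prim num]]] % [Factor [Prim ( [Expr [Term [Term [Factor [Prim n]]] % [Factor [Prim n]]]] )] + [Factor [Prim n]]]] @ [Expr [Term [Factor [Prim n]]]]]

Expr
Term @ Expr
Term % Factor @ Expr
Factor % Factor @ Expr
Prim % Factor @ Expr
num % Factor @ Expr
num % Prim + Factor @ Expr
num % ( Expr ) + Factor @ Expr
num % ( Term ) + Factor @ Expr
num % ( Term % Factor ) + Factor @ Expr
num % ( Factor % Factor ) + Factor @ Expr
num % ( Prim % Factor ) + Factor @ Expr
num % ( n % Factor ) + Factor @ Expr
num % ( n % Prim ) + Factor @ Expr
num % ( n % n ) + Factor @ Expr
num % ( n % n ) + Prim @ Expr
num % ( n % n ) + n @ Expr
num % ( n % n ) + n @ Term
num % ( n % n ) + n @ Factor
num % ( n % n ) + n @ Prim
num % ( n % n ) + n @ n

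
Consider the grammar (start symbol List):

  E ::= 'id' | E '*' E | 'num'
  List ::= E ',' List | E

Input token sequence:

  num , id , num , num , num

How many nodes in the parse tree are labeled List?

5

[List [E num] , [List [E id] , [List [E num] , [List [E num] , [List [E num]]]]]]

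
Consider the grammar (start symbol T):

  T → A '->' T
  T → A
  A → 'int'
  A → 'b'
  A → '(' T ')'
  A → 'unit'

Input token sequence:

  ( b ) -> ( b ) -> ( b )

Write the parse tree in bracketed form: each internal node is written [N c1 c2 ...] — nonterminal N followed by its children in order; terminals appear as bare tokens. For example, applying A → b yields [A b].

[T [A ( [T [A b]] )] -> [T [A ( [T [A b]] )] -> [T [A ( [T [A b]] )]]]]

T
A -> T
( T ) -> T
( A ) -> T
( b ) -> T
( b ) -> A -> T
( b ) -> ( T ) -> T
( b ) -> ( A ) -> T
( b ) -> ( b ) -> T
( b ) -> ( b ) -> A
( b ) -> ( b ) -> ( T )
( b ) -> ( b ) -> ( A )
( b ) -> ( b ) -> ( b )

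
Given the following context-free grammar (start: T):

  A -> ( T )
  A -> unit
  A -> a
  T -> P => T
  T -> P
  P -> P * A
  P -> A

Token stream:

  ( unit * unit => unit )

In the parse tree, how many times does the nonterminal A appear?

4

[T [P [A ( [T [P [P [A unit]] * [A unit]] => [T [P [A unit]]]] )]]]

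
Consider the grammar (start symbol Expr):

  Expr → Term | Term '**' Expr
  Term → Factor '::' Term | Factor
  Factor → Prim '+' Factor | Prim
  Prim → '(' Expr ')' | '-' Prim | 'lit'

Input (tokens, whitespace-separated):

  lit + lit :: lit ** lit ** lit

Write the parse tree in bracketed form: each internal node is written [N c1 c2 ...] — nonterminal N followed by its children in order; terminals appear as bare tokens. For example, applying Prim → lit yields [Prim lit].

Expr
Term ** Expr
Factor :: Term ** Expr
Prim + Factor :: Term ** Expr
lit + Factor :: Term ** Expr
lit + Prim :: Term ** Expr
lit + lit :: Term ** Expr
lit + lit :: Factor ** Expr
lit + lit :: Prim ** Expr
lit + lit :: lit ** Expr
lit + lit :: lit ** Term ** Expr
lit + lit :: lit ** Factor ** Expr
lit + lit :: lit ** Prim ** Expr
lit + lit :: lit ** lit ** Expr
lit + lit :: lit ** lit ** Term
lit + lit :: lit ** lit ** Factor
lit + lit :: lit ** lit ** Prim
lit + lit :: lit ** lit ** lit

[Expr [Term [Factor [Prim lit] + [Factor [Prim lit]]] :: [Term [Factor [Prim lit]]]] ** [Expr [Term [Factor [Prim lit]]] ** [Expr [Term [Factor [Prim lit]]]]]]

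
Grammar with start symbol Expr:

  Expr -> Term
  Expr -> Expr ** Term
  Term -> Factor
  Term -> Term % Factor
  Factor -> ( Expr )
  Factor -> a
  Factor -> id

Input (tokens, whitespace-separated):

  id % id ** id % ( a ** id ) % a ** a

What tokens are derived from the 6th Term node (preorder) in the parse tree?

[Expr [Expr [Expr [Term [Term [Factor id]] % [Factor id]]] ** [Term [Term [Term [Factor id]] % [Factor ( [Expr [Expr [Term [Factor a]]] ** [Term [Factor id]]] )]] % [Factor a]]] ** [Term [Factor a]]]

a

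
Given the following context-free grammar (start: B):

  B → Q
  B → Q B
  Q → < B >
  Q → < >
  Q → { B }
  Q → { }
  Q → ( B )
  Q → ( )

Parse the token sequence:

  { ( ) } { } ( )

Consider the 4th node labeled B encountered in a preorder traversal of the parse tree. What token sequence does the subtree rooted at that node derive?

( )

[B [Q { [B [Q ( )]] }] [B [Q { }] [B [Q ( )]]]]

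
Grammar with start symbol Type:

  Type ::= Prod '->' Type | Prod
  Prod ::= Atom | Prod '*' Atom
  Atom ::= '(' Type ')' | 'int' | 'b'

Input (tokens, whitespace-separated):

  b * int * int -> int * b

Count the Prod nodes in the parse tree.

5

[Type [Prod [Prod [Prod [Atom b]] * [Atom int]] * [Atom int]] -> [Type [Prod [Prod [Atom int]] * [Atom b]]]]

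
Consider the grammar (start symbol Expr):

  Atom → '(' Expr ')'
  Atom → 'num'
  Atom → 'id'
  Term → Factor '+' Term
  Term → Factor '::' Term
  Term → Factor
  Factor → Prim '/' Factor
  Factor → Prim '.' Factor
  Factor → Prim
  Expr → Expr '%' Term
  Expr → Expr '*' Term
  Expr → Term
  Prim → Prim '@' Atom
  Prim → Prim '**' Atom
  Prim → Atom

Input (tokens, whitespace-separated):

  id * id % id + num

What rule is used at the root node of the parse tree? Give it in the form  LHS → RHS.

Expr → Expr '%' Term

[Expr [Expr [Expr [Term [Factor [Prim [Atom id]]]]] * [Term [Factor [Prim [Atom id]]]]] % [Term [Factor [Prim [Atom id]]] + [Term [Factor [Prim [Atom num]]]]]]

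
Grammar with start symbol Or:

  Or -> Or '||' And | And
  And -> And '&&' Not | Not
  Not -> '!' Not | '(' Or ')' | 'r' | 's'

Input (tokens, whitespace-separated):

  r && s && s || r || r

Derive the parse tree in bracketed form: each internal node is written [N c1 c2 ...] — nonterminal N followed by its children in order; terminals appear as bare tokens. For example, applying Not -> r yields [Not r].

[Or [Or [Or [And [And [And [Not r]] && [Not s]] && [Not s]]] || [And [Not r]]] || [And [Not r]]]

Or
Or || And
Or || And || And
And || And || And
And && Not || And || And
And && Not && Not || And || And
Not && Not && Not || And || And
r && Not && Not || And || And
r && s && Not || And || And
r && s && s || And || And
r && s && s || Not || And
r && s && s || r || And
r && s && s || r || Not
r && s && s || r || r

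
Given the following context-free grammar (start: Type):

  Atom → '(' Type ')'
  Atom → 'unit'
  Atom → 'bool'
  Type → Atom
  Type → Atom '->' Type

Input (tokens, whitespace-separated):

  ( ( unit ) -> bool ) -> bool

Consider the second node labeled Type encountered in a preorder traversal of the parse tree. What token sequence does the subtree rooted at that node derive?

( unit ) -> bool

[Type [Atom ( [Type [Atom ( [Type [Atom unit]] )] -> [Type [Atom bool]]] )] -> [Type [Atom bool]]]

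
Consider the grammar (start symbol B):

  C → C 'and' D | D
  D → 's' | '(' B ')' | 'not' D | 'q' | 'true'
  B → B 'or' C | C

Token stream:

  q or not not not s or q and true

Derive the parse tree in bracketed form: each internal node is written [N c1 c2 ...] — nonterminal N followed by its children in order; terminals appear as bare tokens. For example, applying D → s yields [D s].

[B [B [B [C [D q]]] or [C [D not [D not [D not [D s]]]]]] or [C [C [D q]] and [D true]]]

B
B or C
B or C or C
C or C or C
D or C or C
q or C or C
q or D or C
q or not D or C
q or not not D or C
q or not not not D or C
q or not not not s or C
q or not not not s or C and D
q or not not not s or D and D
q or not not not s or q and D
q or not not not s or q and true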